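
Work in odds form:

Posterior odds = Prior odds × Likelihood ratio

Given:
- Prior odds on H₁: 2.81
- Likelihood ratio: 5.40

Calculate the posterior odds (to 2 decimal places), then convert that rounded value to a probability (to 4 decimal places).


Step 1: Calculate posterior odds
Posterior odds = Prior odds × LR
               = 2.81 × 5.40
               = 15.17

Step 2: Convert to probability
P(H₁|E) = Posterior odds / (1 + Posterior odds)
       = 15.17 / (1 + 15.17)
       = 15.17 / 16.17
       = 0.9382

The evidence increased P(H₁) from 0.7375 to 0.9382.


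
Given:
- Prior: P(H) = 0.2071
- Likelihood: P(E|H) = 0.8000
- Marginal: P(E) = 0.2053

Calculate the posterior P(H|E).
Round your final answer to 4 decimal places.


Using Bayes' theorem:

P(H|E) = P(E|H) × P(H) / P(E)
       = 0.8000 × 0.2071 / 0.2053
       = 0.16568000 / 0.2053
       = 0.8070

The evidence strengthens our belief in H.
Prior: 0.2071 → Posterior: 0.8070


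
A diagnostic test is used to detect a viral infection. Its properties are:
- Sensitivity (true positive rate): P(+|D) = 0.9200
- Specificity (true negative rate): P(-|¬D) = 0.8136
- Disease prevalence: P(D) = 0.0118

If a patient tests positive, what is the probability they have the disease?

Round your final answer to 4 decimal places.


Let D = has disease, + = positive test

Given:
- P(D) = 0.0118 (prevalence)
- P(+|D) = 0.9200 (sensitivity)
- P(-|¬D) = 0.8136 (specificity)
- P(+|¬D) = 0.1864 (false positive rate = 1 - specificity)

Step 1: Find P(+)
P(+) = P(+|D)P(D) + P(+|¬D)P(¬D)
     = 0.9200 × 0.0118 + 0.1864 × 0.9882
     = 0.01085600 + 0.18420048
     = 0.19505648

Step 2: Apply Bayes' theorem for P(D|+)
P(D|+) = P(+|D)P(D) / P(+)
       = 0.01085600 / 0.19505648
       = 0.0557


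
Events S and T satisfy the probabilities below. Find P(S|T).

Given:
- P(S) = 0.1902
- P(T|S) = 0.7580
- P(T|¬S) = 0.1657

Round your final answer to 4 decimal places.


Bayes' theorem: P(S|T) = P(T|S) × P(S) / P(T)

Step 1: Calculate P(T) using law of total probability
P(T) = P(T|S)P(S) + P(T|¬S)P(¬S)
     = 0.7580 × 0.1902 + 0.1657 × 0.8098
     = 0.14417160 + 0.13418386
     = 0.27835546

Step 2: Apply Bayes' theorem
P(S|T) = P(T|S) × P(S) / P(T)
       = 0.14417160 / 0.27835546
       = 0.5179


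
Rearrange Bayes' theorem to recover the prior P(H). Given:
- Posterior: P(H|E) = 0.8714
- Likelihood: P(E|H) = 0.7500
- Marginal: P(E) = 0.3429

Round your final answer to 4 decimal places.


From Bayes' theorem: P(H|E) = P(E|H) × P(H) / P(E)

Rearranging for P(H):
P(H) = P(H|E) × P(E) / P(E|H)
     = 0.8714 × 0.3429 / 0.7500
     = 0.29880306 / 0.7500
     = 0.3984


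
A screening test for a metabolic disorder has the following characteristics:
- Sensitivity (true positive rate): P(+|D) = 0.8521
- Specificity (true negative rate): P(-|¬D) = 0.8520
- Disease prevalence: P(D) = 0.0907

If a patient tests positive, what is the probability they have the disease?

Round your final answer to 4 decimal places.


Let D = has disease, + = positive test

Given:
- P(D) = 0.0907 (prevalence)
- P(+|D) = 0.8521 (sensitivity)
- P(-|¬D) = 0.8520 (specificity)
- P(+|¬D) = 0.1480 (false positive rate = 1 - specificity)

Step 1: Find P(+)
P(+) = P(+|D)P(D) + P(+|¬D)P(¬D)
     = 0.8521 × 0.0907 + 0.1480 × 0.9093
     = 0.07728547 + 0.13457640
     = 0.21186187

Step 2: Apply Bayes' theorem for P(D|+)
P(D|+) = P(+|D)P(D) / P(+)
       = 0.07728547 / 0.21186187
       = 0.3648


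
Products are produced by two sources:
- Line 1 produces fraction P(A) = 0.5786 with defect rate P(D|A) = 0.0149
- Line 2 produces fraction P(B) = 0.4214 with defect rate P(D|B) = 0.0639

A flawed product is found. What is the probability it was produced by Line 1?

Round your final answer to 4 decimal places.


Let A = from Line 1, D = flawed

Given:
- P(A) = 0.5786, P(B) = 0.4214
- P(D|A) = 0.0149, P(D|B) = 0.0639

Step 1: Find P(D)
P(D) = P(D|A)P(A) + P(D|B)P(B)
     = 0.0149 × 0.5786 + 0.0639 × 0.4214
     = 0.00862114 + 0.02692746
     = 0.03554860

Step 2: Apply Bayes' theorem
P(A|D) = P(D|A)P(A) / P(D)
       = 0.00862114 / 0.03554860
       = 0.2425


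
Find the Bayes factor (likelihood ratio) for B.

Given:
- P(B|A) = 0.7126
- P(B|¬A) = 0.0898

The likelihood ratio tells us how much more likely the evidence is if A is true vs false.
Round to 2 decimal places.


Likelihood Ratio (LR) = P(B|A) / P(B|¬A)

LR = 0.7126 / 0.0898
   = 7.94

The evidence is 7.94 times more likely if A is true than if A is false.
Since LR > 1, the evidence supports A over ¬A.


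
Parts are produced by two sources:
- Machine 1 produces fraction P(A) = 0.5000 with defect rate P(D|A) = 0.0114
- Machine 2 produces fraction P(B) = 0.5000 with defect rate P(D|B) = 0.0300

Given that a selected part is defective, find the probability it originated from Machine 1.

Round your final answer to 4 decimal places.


Let A = from Machine 1, D = defective

Given:
- P(A) = 0.5000, P(B) = 0.5000
- P(D|A) = 0.0114, P(D|B) = 0.0300

Step 1: Find P(D)
P(D) = P(D|A)P(A) + P(D|B)P(B)
     = 0.0114 × 0.5000 + 0.0300 × 0.5000
     = 0.00570000 + 0.01500000
     = 0.02070000

Step 2: Apply Bayes' theorem
P(A|D) = P(D|A)P(A) / P(D)
       = 0.00570000 / 0.02070000
       = 0.2754


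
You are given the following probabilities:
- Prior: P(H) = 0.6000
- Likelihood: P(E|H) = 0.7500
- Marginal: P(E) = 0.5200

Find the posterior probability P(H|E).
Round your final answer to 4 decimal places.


Using Bayes' theorem:

P(H|E) = P(E|H) × P(H) / P(E)
       = 0.7500 × 0.6000 / 0.5200
       = 0.45000000 / 0.5200
       = 0.8654

The evidence strengthens our belief in H.
Prior: 0.6000 → Posterior: 0.8654


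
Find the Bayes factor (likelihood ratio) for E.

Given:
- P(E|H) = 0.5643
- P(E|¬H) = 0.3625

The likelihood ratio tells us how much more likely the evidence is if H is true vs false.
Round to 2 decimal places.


Likelihood Ratio (LR) = P(E|H) / P(E|¬H)

LR = 0.5643 / 0.3625
   = 1.56

The evidence is 1.56 times more likely if H is true than if H is false.
LR > 1, so observing E raises the odds in favor of H.


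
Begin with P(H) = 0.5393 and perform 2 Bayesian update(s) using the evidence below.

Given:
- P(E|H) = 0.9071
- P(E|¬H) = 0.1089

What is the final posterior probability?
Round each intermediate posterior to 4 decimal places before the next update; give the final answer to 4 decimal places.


Sequential Bayesian updating:

Initial prior: P(H) = 0.5393

Update 1:
  P(E) = 0.9071 × 0.5393 + 0.1089 × 0.4607 = 0.48919903 + 0.05017023 = 0.53936926
  P(H|E) = 0.48919903 / 0.53936926 = 0.9070

Update 2:
  P(E) = 0.9071 × 0.9070 + 0.1089 × 0.0930 = 0.82273970 + 0.01012770 = 0.83286740
  P(H|E) = 0.82273970 / 0.83286740 = 0.9878

Final posterior: 0.9878


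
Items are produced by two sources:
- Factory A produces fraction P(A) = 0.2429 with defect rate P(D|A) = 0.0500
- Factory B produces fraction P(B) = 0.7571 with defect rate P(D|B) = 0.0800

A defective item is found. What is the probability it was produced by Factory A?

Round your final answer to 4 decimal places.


Let A = from Factory A, D = defective

Given:
- P(A) = 0.2429, P(B) = 0.7571
- P(D|A) = 0.0500, P(D|B) = 0.0800

Step 1: Find P(D)
P(D) = P(D|A)P(A) + P(D|B)P(B)
     = 0.0500 × 0.2429 + 0.0800 × 0.7571
     = 0.01214500 + 0.06056800
     = 0.07271300

Step 2: Apply Bayes' theorem
P(A|D) = P(D|A)P(A) / P(D)
       = 0.01214500 / 0.07271300
       = 0.1670


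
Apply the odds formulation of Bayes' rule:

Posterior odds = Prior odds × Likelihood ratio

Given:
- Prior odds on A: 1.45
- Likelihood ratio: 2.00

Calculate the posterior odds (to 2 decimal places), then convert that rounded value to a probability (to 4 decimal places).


Step 1: Calculate posterior odds
Posterior odds = Prior odds × LR
               = 1.45 × 2.00
               = 2.90

Step 2: Convert to probability
P(A|E) = Posterior odds / (1 + Posterior odds)
       = 2.90 / (1 + 2.90)
       = 2.90 / 3.90
       = 0.7436

The evidence increased P(A) from 0.5918 to 0.7436.


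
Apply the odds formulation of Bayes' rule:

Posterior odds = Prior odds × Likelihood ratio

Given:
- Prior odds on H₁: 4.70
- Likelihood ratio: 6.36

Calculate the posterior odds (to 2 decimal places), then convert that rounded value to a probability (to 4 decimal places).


Step 1: Calculate posterior odds
Posterior odds = Prior odds × LR
               = 4.70 × 6.36
               = 29.89

Step 2: Convert to probability
P(H₁|E) = Posterior odds / (1 + Posterior odds)
       = 29.89 / (1 + 29.89)
       = 29.89 / 30.89
       = 0.9676

The evidence increased P(H₁) from 0.8246 to 0.9676.


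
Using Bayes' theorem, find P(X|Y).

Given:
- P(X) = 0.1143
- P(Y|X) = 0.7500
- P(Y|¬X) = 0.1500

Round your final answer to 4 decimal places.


Bayes' theorem: P(X|Y) = P(Y|X) × P(X) / P(Y)

Step 1: Calculate P(Y) using law of total probability
P(Y) = P(Y|X)P(X) + P(Y|¬X)P(¬X)
     = 0.7500 × 0.1143 + 0.1500 × 0.8857
     = 0.08572500 + 0.13285500
     = 0.21858000

Step 2: Apply Bayes' theorem
P(X|Y) = P(Y|X) × P(X) / P(Y)
       = 0.08572500 / 0.21858000
       = 0.3922


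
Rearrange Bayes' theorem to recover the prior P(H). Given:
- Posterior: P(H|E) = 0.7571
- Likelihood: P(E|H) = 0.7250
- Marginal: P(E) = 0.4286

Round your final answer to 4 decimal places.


From Bayes' theorem: P(H|E) = P(E|H) × P(H) / P(E)

Rearranging for P(H):
P(H) = P(H|E) × P(E) / P(E|H)
     = 0.7571 × 0.4286 / 0.7250
     = 0.32449306 / 0.7250
     = 0.4476


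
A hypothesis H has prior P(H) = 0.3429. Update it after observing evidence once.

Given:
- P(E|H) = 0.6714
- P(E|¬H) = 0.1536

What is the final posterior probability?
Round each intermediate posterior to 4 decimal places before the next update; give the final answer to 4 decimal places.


Sequential Bayesian updating:

Initial prior: P(H) = 0.3429

Update 1:
  P(E) = 0.6714 × 0.3429 + 0.1536 × 0.6571 = 0.23022306 + 0.10093056 = 0.33115362
  P(H|E) = 0.23022306 / 0.33115362 = 0.6952

Final posterior: 0.6952


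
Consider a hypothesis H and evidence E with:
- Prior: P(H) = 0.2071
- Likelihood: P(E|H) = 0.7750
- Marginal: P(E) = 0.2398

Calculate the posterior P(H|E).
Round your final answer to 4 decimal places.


Using Bayes' theorem:

P(H|E) = P(E|H) × P(H) / P(E)
       = 0.7750 × 0.2071 / 0.2398
       = 0.16050250 / 0.2398
       = 0.6693

The evidence strengthens our belief in H.
Prior: 0.2071 → Posterior: 0.6693


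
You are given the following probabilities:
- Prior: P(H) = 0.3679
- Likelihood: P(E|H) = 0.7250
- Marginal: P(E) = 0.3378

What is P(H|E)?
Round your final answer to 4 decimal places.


Using Bayes' theorem:

P(H|E) = P(E|H) × P(H) / P(E)
       = 0.7250 × 0.3679 / 0.3378
       = 0.26672750 / 0.3378
       = 0.7896

The evidence strengthens our belief in H.
Prior: 0.3679 → Posterior: 0.7896


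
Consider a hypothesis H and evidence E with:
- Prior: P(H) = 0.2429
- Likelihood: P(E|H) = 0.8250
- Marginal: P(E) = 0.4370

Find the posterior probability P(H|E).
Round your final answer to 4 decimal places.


Using Bayes' theorem:

P(H|E) = P(E|H) × P(H) / P(E)
       = 0.8250 × 0.2429 / 0.4370
       = 0.20039250 / 0.4370
       = 0.4586

The evidence strengthens our belief in H.
Prior: 0.2429 → Posterior: 0.4586


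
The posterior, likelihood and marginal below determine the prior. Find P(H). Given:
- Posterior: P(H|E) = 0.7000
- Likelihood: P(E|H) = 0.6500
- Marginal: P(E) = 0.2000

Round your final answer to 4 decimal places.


From Bayes' theorem: P(H|E) = P(E|H) × P(H) / P(E)

Rearranging for P(H):
P(H) = P(H|E) × P(E) / P(E|H)
     = 0.7000 × 0.2000 / 0.6500
     = 0.14000000 / 0.6500
     = 0.2154


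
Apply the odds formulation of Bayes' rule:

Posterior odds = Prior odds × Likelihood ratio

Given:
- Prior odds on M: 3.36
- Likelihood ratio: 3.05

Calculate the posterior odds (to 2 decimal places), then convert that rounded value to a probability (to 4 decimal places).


Step 1: Calculate posterior odds
Posterior odds = Prior odds × LR
               = 3.36 × 3.05
               = 10.25

Step 2: Convert to probability
P(M|E) = Posterior odds / (1 + Posterior odds)
       = 10.25 / (1 + 10.25)
       = 10.25 / 11.25
       = 0.9111

The evidence increased P(M) from 0.7706 to 0.9111.


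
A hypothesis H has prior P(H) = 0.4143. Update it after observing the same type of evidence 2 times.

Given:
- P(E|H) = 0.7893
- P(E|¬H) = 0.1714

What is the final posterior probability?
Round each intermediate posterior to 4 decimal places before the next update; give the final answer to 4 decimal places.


Sequential Bayesian updating:

Initial prior: P(H) = 0.4143

Update 1:
  P(E) = 0.7893 × 0.4143 + 0.1714 × 0.5857 = 0.32700699 + 0.10038898 = 0.42739597
  P(H|E) = 0.32700699 / 0.42739597 = 0.7651

Update 2:
  P(E) = 0.7893 × 0.7651 + 0.1714 × 0.2349 = 0.60389343 + 0.04026186 = 0.64415529
  P(H|E) = 0.60389343 / 0.64415529 = 0.9375

Final posterior: 0.9375


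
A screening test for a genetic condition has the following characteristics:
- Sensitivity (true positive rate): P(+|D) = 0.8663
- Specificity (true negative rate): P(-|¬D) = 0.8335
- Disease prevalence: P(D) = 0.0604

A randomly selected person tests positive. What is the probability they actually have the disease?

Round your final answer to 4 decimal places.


Let D = has disease, + = positive test

Given:
- P(D) = 0.0604 (prevalence)
- P(+|D) = 0.8663 (sensitivity)
- P(-|¬D) = 0.8335 (specificity)
- P(+|¬D) = 0.1665 (false positive rate = 1 - specificity)

Step 1: Find P(+)
P(+) = P(+|D)P(D) + P(+|¬D)P(¬D)
     = 0.8663 × 0.0604 + 0.1665 × 0.9396
     = 0.05232452 + 0.15644340
     = 0.20876792

Step 2: Apply Bayes' theorem for P(D|+)
P(D|+) = P(+|D)P(D) / P(+)
       = 0.05232452 / 0.20876792
       = 0.2506


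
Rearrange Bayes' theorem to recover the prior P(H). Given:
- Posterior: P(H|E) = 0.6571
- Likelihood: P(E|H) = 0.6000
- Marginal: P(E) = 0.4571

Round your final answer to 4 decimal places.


From Bayes' theorem: P(H|E) = P(E|H) × P(H) / P(E)

Rearranging for P(H):
P(H) = P(H|E) × P(E) / P(E|H)
     = 0.6571 × 0.4571 / 0.6000
     = 0.30036041 / 0.6000
     = 0.5006


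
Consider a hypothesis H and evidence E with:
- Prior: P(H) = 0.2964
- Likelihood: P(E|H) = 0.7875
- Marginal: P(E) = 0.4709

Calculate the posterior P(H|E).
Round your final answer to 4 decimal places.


Using Bayes' theorem:

P(H|E) = P(E|H) × P(H) / P(E)
       = 0.7875 × 0.2964 / 0.4709
       = 0.23341500 / 0.4709
       = 0.4957

The evidence strengthens our belief in H.
Prior: 0.2964 → Posterior: 0.4957


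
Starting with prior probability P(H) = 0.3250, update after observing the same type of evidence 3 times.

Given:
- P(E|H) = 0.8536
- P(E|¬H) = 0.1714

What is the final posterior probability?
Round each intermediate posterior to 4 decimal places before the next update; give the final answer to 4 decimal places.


Sequential Bayesian updating:

Initial prior: P(H) = 0.3250

Update 1:
  P(E) = 0.8536 × 0.3250 + 0.1714 × 0.6750 = 0.27742000 + 0.11569500 = 0.39311500
  P(H|E) = 0.27742000 / 0.39311500 = 0.7057

Update 2:
  P(E) = 0.8536 × 0.7057 + 0.1714 × 0.2943 = 0.60238552 + 0.05044302 = 0.65282854
  P(H|E) = 0.60238552 / 0.65282854 = 0.9227

Update 3:
  P(E) = 0.8536 × 0.9227 + 0.1714 × 0.0773 = 0.78761672 + 0.01324922 = 0.80086594
  P(H|E) = 0.78761672 / 0.80086594 = 0.9835

Final posterior: 0.9835


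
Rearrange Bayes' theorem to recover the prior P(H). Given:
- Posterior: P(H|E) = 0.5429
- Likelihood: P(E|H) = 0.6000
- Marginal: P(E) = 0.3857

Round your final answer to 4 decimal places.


From Bayes' theorem: P(H|E) = P(E|H) × P(H) / P(E)

Rearranging for P(H):
P(H) = P(H|E) × P(E) / P(E|H)
     = 0.5429 × 0.3857 / 0.6000
     = 0.20939653 / 0.6000
     = 0.3490


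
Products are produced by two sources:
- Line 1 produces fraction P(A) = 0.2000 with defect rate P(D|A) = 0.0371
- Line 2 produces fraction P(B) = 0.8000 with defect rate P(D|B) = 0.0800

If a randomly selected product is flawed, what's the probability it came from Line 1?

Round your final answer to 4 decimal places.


Let A = from Line 1, D = flawed

Given:
- P(A) = 0.2000, P(B) = 0.8000
- P(D|A) = 0.0371, P(D|B) = 0.0800

Step 1: Find P(D)
P(D) = P(D|A)P(A) + P(D|B)P(B)
     = 0.0371 × 0.2000 + 0.0800 × 0.8000
     = 0.00742000 + 0.06400000
     = 0.07142000

Step 2: Apply Bayes' theorem
P(A|D) = P(D|A)P(A) / P(D)
       = 0.00742000 / 0.07142000
       = 0.1039


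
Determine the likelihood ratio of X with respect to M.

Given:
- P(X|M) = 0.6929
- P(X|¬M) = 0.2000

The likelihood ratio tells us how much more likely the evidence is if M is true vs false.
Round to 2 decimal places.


Likelihood Ratio (LR) = P(X|M) / P(X|¬M)

LR = 0.6929 / 0.2000
   = 3.46

The evidence is 3.46 times more likely if M is true than if M is false.
Because LR exceeds 1, X is evidence for M.


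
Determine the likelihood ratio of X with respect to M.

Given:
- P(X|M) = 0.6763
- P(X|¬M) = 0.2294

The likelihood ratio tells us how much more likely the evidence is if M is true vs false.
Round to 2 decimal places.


Likelihood Ratio (LR) = P(X|M) / P(X|¬M)

LR = 0.6763 / 0.2294
   = 2.95

The evidence is 2.95 times more likely if M is true than if M is false.
LR > 1, so observing X raises the odds in favor of M.


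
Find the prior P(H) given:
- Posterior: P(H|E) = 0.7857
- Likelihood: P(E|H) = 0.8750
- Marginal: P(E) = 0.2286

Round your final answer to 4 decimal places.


From Bayes' theorem: P(H|E) = P(E|H) × P(H) / P(E)

Rearranging for P(H):
P(H) = P(H|E) × P(E) / P(E|H)
     = 0.7857 × 0.2286 / 0.8750
     = 0.17961102 / 0.8750
     = 0.2053


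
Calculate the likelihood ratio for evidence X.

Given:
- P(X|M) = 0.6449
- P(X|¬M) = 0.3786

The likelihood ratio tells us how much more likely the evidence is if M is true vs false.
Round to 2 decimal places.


Likelihood Ratio (LR) = P(X|M) / P(X|¬M)

LR = 0.6449 / 0.3786
   = 1.70

The evidence is 1.70 times more likely if M is true than if M is false.
LR > 1, so observing X raises the odds in favor of M.


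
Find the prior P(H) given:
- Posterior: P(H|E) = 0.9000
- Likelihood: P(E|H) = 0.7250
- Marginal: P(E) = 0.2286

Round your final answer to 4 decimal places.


From Bayes' theorem: P(H|E) = P(E|H) × P(H) / P(E)

Rearranging for P(H):
P(H) = P(H|E) × P(E) / P(E|H)
     = 0.9000 × 0.2286 / 0.7250
     = 0.20574000 / 0.7250
     = 0.2838


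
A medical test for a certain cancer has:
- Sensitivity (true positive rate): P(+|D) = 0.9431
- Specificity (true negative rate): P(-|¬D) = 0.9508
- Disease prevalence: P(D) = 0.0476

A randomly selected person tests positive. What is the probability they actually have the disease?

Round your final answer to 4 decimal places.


Let D = has disease, + = positive test

Given:
- P(D) = 0.0476 (prevalence)
- P(+|D) = 0.9431 (sensitivity)
- P(-|¬D) = 0.9508 (specificity)
- P(+|¬D) = 0.0492 (false positive rate = 1 - specificity)

Step 1: Find P(+)
P(+) = P(+|D)P(D) + P(+|¬D)P(¬D)
     = 0.9431 × 0.0476 + 0.0492 × 0.9524
     = 0.04489156 + 0.04685808
     = 0.09174964

Step 2: Apply Bayes' theorem for P(D|+)
P(D|+) = P(+|D)P(D) / P(+)
       = 0.04489156 / 0.09174964
       = 0.4893


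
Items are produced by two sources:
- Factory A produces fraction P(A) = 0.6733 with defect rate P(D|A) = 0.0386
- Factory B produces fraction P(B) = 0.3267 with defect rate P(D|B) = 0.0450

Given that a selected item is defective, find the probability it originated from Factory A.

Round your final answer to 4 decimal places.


Let A = from Factory A, D = defective

Given:
- P(A) = 0.6733, P(B) = 0.3267
- P(D|A) = 0.0386, P(D|B) = 0.0450

Step 1: Find P(D)
P(D) = P(D|A)P(A) + P(D|B)P(B)
     = 0.0386 × 0.6733 + 0.0450 × 0.3267
     = 0.02598938 + 0.01470150
     = 0.04069088

Step 2: Apply Bayes' theorem
P(A|D) = P(D|A)P(A) / P(D)
       = 0.02598938 / 0.04069088
       = 0.6387


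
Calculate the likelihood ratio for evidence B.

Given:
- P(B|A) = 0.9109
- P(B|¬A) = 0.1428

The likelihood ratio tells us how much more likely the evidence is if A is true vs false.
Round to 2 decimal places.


Likelihood Ratio (LR) = P(B|A) / P(B|¬A)

LR = 0.9109 / 0.1428
   = 6.38

The evidence is 6.38 times more likely if A is true than if A is false.
Since LR > 1, the evidence supports A over ¬A.


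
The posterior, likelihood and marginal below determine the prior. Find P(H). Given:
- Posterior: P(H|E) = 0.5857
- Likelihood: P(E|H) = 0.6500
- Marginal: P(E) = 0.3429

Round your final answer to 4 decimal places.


From Bayes' theorem: P(H|E) = P(E|H) × P(H) / P(E)

Rearranging for P(H):
P(H) = P(H|E) × P(E) / P(E|H)
     = 0.5857 × 0.3429 / 0.6500
     = 0.20083653 / 0.6500
     = 0.3090


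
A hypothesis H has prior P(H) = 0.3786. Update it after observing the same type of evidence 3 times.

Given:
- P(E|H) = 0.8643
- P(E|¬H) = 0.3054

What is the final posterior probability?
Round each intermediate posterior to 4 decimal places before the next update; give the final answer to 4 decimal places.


Sequential Bayesian updating:

Initial prior: P(H) = 0.3786

Update 1:
  P(E) = 0.8643 × 0.3786 + 0.3054 × 0.6214 = 0.32722398 + 0.18977556 = 0.51699954
  P(H|E) = 0.32722398 / 0.51699954 = 0.6329

Update 2:
  P(E) = 0.8643 × 0.6329 + 0.3054 × 0.3671 = 0.54701547 + 0.11211234 = 0.65912781
  P(H|E) = 0.54701547 / 0.65912781 = 0.8299

Update 3:
  P(E) = 0.8643 × 0.8299 + 0.3054 × 0.1701 = 0.71728257 + 0.05194854 = 0.76923111
  P(H|E) = 0.71728257 / 0.76923111 = 0.9325

Final posterior: 0.9325


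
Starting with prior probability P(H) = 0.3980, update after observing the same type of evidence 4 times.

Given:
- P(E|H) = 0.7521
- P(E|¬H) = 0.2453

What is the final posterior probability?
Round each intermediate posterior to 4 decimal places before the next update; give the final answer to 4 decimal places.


Sequential Bayesian updating:

Initial prior: P(H) = 0.3980

Update 1:
  P(E) = 0.7521 × 0.3980 + 0.2453 × 0.6020 = 0.29933580 + 0.14767060 = 0.44700640
  P(H|E) = 0.29933580 / 0.44700640 = 0.6696

Update 2:
  P(E) = 0.7521 × 0.6696 + 0.2453 × 0.3304 = 0.50360616 + 0.08104712 = 0.58465328
  P(H|E) = 0.50360616 / 0.58465328 = 0.8614

Update 3:
  P(E) = 0.7521 × 0.8614 + 0.2453 × 0.1386 = 0.64785894 + 0.03399858 = 0.68185752
  P(H|E) = 0.64785894 / 0.68185752 = 0.9501

Update 4:
  P(E) = 0.7521 × 0.9501 + 0.2453 × 0.0499 = 0.71457021 + 0.01224047 = 0.72681068
  P(H|E) = 0.71457021 / 0.72681068 = 0.9832

Final posterior: 0.9832


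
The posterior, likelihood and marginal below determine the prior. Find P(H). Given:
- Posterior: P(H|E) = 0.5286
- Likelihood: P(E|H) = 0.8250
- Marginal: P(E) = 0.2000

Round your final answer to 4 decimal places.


From Bayes' theorem: P(H|E) = P(E|H) × P(H) / P(E)

Rearranging for P(H):
P(H) = P(H|E) × P(E) / P(E|H)
     = 0.5286 × 0.2000 / 0.8250
     = 0.10572000 / 0.8250
     = 0.1281


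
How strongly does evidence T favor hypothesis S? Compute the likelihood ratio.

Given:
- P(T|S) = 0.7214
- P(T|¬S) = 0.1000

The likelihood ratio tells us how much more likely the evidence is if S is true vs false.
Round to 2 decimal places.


Likelihood Ratio (LR) = P(T|S) / P(T|¬S)

LR = 0.7214 / 0.1000
   = 7.21

The evidence is 7.21 times more likely if S is true than if S is false.
Since LR > 1, the evidence supports S over ¬S.


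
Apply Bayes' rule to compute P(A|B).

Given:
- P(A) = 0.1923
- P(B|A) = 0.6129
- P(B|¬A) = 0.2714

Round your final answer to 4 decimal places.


Bayes' theorem: P(A|B) = P(B|A) × P(A) / P(B)

Step 1: Calculate P(B) using law of total probability
P(B) = P(B|A)P(A) + P(B|¬A)P(¬A)
     = 0.6129 × 0.1923 + 0.2714 × 0.8077
     = 0.11786067 + 0.21920978
     = 0.33707045

Step 2: Apply Bayes' theorem
P(A|B) = P(B|A) × P(A) / P(B)
       = 0.11786067 / 0.33707045
       = 0.3497


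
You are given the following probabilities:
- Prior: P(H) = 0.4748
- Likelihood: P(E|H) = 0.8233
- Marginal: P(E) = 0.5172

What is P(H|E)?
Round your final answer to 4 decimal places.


Using Bayes' theorem:

P(H|E) = P(E|H) × P(H) / P(E)
       = 0.8233 × 0.4748 / 0.5172
       = 0.39090284 / 0.5172
       = 0.7558

The evidence strengthens our belief in H.
Prior: 0.4748 → Posterior: 0.7558


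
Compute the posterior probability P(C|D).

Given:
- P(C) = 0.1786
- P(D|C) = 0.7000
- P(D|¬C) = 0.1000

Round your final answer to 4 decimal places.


Bayes' theorem: P(C|D) = P(D|C) × P(C) / P(D)

Step 1: Calculate P(D) using law of total probability
P(D) = P(D|C)P(C) + P(D|¬C)P(¬C)
     = 0.7000 × 0.1786 + 0.1000 × 0.8214
     = 0.12502000 + 0.08214000
     = 0.20716000

Step 2: Apply Bayes' theorem
P(C|D) = P(D|C) × P(C) / P(D)
       = 0.12502000 / 0.20716000
       = 0.6035


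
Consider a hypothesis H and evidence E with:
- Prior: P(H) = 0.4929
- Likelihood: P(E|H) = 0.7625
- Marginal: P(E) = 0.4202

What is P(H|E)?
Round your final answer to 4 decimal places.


Using Bayes' theorem:

P(H|E) = P(E|H) × P(H) / P(E)
       = 0.7625 × 0.4929 / 0.4202
       = 0.37583625 / 0.4202
       = 0.8944

The evidence strengthens our belief in H.
Prior: 0.4929 → Posterior: 0.8944


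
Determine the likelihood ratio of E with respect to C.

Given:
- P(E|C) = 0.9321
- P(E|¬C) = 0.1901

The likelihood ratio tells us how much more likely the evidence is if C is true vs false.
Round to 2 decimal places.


Likelihood Ratio (LR) = P(E|C) / P(E|¬C)

LR = 0.9321 / 0.1901
   = 4.90

The evidence is 4.90 times more likely if C is true than if C is false.
Because LR exceeds 1, E is evidence for C.


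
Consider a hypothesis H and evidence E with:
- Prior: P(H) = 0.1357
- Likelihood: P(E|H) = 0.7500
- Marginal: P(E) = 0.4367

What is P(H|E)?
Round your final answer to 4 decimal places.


Using Bayes' theorem:

P(H|E) = P(E|H) × P(H) / P(E)
       = 0.7500 × 0.1357 / 0.4367
       = 0.10177500 / 0.4367
       = 0.2331

The evidence strengthens our belief in H.
Prior: 0.1357 → Posterior: 0.2331


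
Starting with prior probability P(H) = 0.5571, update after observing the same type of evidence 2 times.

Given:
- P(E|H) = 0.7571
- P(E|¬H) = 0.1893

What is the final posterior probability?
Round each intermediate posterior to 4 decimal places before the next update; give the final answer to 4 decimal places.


Sequential Bayesian updating:

Initial prior: P(H) = 0.5571

Update 1:
  P(E) = 0.7571 × 0.5571 + 0.1893 × 0.4429 = 0.42178041 + 0.08384097 = 0.50562138
  P(H|E) = 0.42178041 / 0.50562138 = 0.8342

Update 2:
  P(E) = 0.7571 × 0.8342 + 0.1893 × 0.1658 = 0.63157282 + 0.03138594 = 0.66295876
  P(H|E) = 0.63157282 / 0.66295876 = 0.9527

Final posterior: 0.9527


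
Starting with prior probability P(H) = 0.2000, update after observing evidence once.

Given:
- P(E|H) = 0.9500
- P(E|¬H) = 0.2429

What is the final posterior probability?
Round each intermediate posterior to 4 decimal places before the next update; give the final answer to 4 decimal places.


Sequential Bayesian updating:

Initial prior: P(H) = 0.2000

Update 1:
  P(E) = 0.9500 × 0.2000 + 0.2429 × 0.8000 = 0.19000000 + 0.19432000 = 0.38432000
  P(H|E) = 0.19000000 / 0.38432000 = 0.4944

Final posterior: 0.4944


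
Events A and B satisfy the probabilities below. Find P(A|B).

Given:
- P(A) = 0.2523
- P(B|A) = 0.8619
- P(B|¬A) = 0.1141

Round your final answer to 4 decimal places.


Bayes' theorem: P(A|B) = P(B|A) × P(A) / P(B)

Step 1: Calculate P(B) using law of total probability
P(B) = P(B|A)P(A) + P(B|¬A)P(¬A)
     = 0.8619 × 0.2523 + 0.1141 × 0.7477
     = 0.21745737 + 0.08531257
     = 0.30276994

Step 2: Apply Bayes' theorem
P(A|B) = P(B|A) × P(A) / P(B)
       = 0.21745737 / 0.30276994
       = 0.7182


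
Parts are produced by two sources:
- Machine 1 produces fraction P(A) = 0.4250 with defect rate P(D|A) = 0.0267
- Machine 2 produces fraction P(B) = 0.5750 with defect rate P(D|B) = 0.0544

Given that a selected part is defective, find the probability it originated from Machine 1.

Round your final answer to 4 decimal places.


Let A = from Machine 1, D = defective

Given:
- P(A) = 0.4250, P(B) = 0.5750
- P(D|A) = 0.0267, P(D|B) = 0.0544

Step 1: Find P(D)
P(D) = P(D|A)P(A) + P(D|B)P(B)
     = 0.0267 × 0.4250 + 0.0544 × 0.5750
     = 0.01134750 + 0.03128000
     = 0.04262750

Step 2: Apply Bayes' theorem
P(A|D) = P(D|A)P(A) / P(D)
       = 0.01134750 / 0.04262750
       = 0.2662


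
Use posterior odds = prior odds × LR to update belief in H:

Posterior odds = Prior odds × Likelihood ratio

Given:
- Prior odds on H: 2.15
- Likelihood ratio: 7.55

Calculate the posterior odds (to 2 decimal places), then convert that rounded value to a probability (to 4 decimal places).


Step 1: Calculate posterior odds
Posterior odds = Prior odds × LR
               = 2.15 × 7.55
               = 16.23

Step 2: Convert to probability
P(H|E) = Posterior odds / (1 + Posterior odds)
       = 16.23 / (1 + 16.23)
       = 16.23 / 17.23
       = 0.9420

The evidence increased P(H) from 0.6825 to 0.9420.


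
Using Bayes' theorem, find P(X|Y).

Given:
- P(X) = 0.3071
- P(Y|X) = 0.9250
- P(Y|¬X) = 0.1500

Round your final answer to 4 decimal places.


Bayes' theorem: P(X|Y) = P(Y|X) × P(X) / P(Y)

Step 1: Calculate P(Y) using law of total probability
P(Y) = P(Y|X)P(X) + P(Y|¬X)P(¬X)
     = 0.9250 × 0.3071 + 0.1500 × 0.6929
     = 0.28406750 + 0.10393500
     = 0.38800250

Step 2: Apply Bayes' theorem
P(X|Y) = P(Y|X) × P(X) / P(Y)
       = 0.28406750 / 0.38800250
       = 0.7321


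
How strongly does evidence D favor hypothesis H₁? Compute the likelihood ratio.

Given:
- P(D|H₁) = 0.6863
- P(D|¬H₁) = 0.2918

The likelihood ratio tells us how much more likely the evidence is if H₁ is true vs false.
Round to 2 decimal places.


Likelihood Ratio (LR) = P(D|H₁) / P(D|¬H₁)

LR = 0.6863 / 0.2918
   = 2.35

The evidence is 2.35 times more likely if H₁ is true than if H₁ is false.
LR > 1, so observing D raises the odds in favor of H₁.


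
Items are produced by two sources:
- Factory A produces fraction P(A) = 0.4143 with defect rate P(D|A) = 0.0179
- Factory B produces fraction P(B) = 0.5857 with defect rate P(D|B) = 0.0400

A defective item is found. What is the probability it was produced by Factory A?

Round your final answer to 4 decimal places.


Let A = from Factory A, D = defective

Given:
- P(A) = 0.4143, P(B) = 0.5857
- P(D|A) = 0.0179, P(D|B) = 0.0400

Step 1: Find P(D)
P(D) = P(D|A)P(A) + P(D|B)P(B)
     = 0.0179 × 0.4143 + 0.0400 × 0.5857
     = 0.00741597 + 0.02342800
     = 0.03084397

Step 2: Apply Bayes' theorem
P(A|D) = P(D|A)P(A) / P(D)
       = 0.00741597 / 0.03084397
       = 0.2404


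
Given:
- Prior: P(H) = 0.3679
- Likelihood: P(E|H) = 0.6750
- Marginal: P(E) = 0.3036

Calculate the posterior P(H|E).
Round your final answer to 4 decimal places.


Using Bayes' theorem:

P(H|E) = P(E|H) × P(H) / P(E)
       = 0.6750 × 0.3679 / 0.3036
       = 0.24833250 / 0.3036
       = 0.8180

The evidence strengthens our belief in H.
Prior: 0.3679 → Posterior: 0.8180


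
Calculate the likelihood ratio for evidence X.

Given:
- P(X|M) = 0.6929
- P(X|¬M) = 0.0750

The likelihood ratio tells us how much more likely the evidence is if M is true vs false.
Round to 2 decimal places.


Likelihood Ratio (LR) = P(X|M) / P(X|¬M)

LR = 0.6929 / 0.0750
   = 9.24

The evidence is 9.24 times more likely if M is true than if M is false.
Because LR exceeds 1, X is evidence for M.


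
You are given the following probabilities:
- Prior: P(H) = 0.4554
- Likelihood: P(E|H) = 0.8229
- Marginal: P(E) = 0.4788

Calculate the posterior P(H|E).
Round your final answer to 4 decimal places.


Using Bayes' theorem:

P(H|E) = P(E|H) × P(H) / P(E)
       = 0.8229 × 0.4554 / 0.4788
       = 0.37474866 / 0.4788
       = 0.7827

The evidence strengthens our belief in H.
Prior: 0.4554 → Posterior: 0.7827


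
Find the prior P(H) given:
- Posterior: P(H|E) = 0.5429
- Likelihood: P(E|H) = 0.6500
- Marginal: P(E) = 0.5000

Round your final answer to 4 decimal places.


From Bayes' theorem: P(H|E) = P(E|H) × P(H) / P(E)

Rearranging for P(H):
P(H) = P(H|E) × P(E) / P(E|H)
     = 0.5429 × 0.5000 / 0.6500
     = 0.27145000 / 0.6500
     = 0.4176


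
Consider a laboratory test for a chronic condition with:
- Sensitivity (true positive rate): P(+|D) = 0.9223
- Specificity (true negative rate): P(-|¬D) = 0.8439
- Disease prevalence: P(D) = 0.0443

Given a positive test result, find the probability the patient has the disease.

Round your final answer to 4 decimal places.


Let D = has disease, + = positive test

Given:
- P(D) = 0.0443 (prevalence)
- P(+|D) = 0.9223 (sensitivity)
- P(-|¬D) = 0.8439 (specificity)
- P(+|¬D) = 0.1561 (false positive rate = 1 - specificity)

Step 1: Find P(+)
P(+) = P(+|D)P(D) + P(+|¬D)P(¬D)
     = 0.9223 × 0.0443 + 0.1561 × 0.9557
     = 0.04085789 + 0.14918477
     = 0.19004266

Step 2: Apply Bayes' theorem for P(D|+)
P(D|+) = P(+|D)P(D) / P(+)
       = 0.04085789 / 0.19004266
       = 0.2150


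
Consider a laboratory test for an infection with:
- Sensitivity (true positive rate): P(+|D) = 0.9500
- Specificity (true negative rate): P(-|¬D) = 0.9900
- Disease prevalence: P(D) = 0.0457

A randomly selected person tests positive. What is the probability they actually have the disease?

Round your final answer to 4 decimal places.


Let D = has disease, + = positive test

Given:
- P(D) = 0.0457 (prevalence)
- P(+|D) = 0.9500 (sensitivity)
- P(-|¬D) = 0.9900 (specificity)
- P(+|¬D) = 0.0100 (false positive rate = 1 - specificity)

Step 1: Find P(+)
P(+) = P(+|D)P(D) + P(+|¬D)P(¬D)
     = 0.9500 × 0.0457 + 0.0100 × 0.9543
     = 0.04341500 + 0.00954300
     = 0.05295800

Step 2: Apply Bayes' theorem for P(D|+)
P(D|+) = P(+|D)P(D) / P(+)
       = 0.04341500 / 0.05295800
       = 0.8198


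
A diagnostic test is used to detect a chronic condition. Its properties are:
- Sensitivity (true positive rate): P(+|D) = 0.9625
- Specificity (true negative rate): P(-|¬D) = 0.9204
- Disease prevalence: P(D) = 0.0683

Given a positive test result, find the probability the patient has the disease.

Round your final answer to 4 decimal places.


Let D = has disease, + = positive test

Given:
- P(D) = 0.0683 (prevalence)
- P(+|D) = 0.9625 (sensitivity)
- P(-|¬D) = 0.9204 (specificity)
- P(+|¬D) = 0.0796 (false positive rate = 1 - specificity)

Step 1: Find P(+)
P(+) = P(+|D)P(D) + P(+|¬D)P(¬D)
     = 0.9625 × 0.0683 + 0.0796 × 0.9317
     = 0.06573875 + 0.07416332
     = 0.13990207

Step 2: Apply Bayes' theorem for P(D|+)
P(D|+) = P(+|D)P(D) / P(+)
       = 0.06573875 / 0.13990207
       = 0.4699


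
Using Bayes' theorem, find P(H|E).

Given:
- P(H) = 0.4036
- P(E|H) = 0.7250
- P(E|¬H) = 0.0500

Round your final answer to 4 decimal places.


Bayes' theorem: P(H|E) = P(E|H) × P(H) / P(E)

Step 1: Calculate P(E) using law of total probability
P(E) = P(E|H)P(H) + P(E|¬H)P(¬H)
     = 0.7250 × 0.4036 + 0.0500 × 0.5964
     = 0.29261000 + 0.02982000
     = 0.32243000

Step 2: Apply Bayes' theorem
P(H|E) = P(E|H) × P(H) / P(E)
       = 0.29261000 / 0.32243000
       = 0.9075


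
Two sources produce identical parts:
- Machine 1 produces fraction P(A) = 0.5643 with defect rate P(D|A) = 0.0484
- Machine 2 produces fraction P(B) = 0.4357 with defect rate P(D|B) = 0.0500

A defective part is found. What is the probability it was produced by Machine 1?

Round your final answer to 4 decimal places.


Let A = from Machine 1, D = defective

Given:
- P(A) = 0.5643, P(B) = 0.4357
- P(D|A) = 0.0484, P(D|B) = 0.0500

Step 1: Find P(D)
P(D) = P(D|A)P(A) + P(D|B)P(B)
     = 0.0484 × 0.5643 + 0.0500 × 0.4357
     = 0.02731212 + 0.02178500
     = 0.04909712

Step 2: Apply Bayes' theorem
P(A|D) = P(D|A)P(A) / P(D)
       = 0.02731212 / 0.04909712
       = 0.5563


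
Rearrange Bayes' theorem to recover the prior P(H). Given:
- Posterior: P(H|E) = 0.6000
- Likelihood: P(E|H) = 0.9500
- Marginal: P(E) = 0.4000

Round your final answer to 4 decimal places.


From Bayes' theorem: P(H|E) = P(E|H) × P(H) / P(E)

Rearranging for P(H):
P(H) = P(H|E) × P(E) / P(E|H)
     = 0.6000 × 0.4000 / 0.9500
     = 0.24000000 / 0.9500
     = 0.2526


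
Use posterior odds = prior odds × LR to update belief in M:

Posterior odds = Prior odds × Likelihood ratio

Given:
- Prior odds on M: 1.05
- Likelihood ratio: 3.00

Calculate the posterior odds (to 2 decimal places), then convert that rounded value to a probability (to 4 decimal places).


Step 1: Calculate posterior odds
Posterior odds = Prior odds × LR
               = 1.05 × 3.00
               = 3.15

Step 2: Convert to probability
P(M|E) = Posterior odds / (1 + Posterior odds)
       = 3.15 / (1 + 3.15)
       = 3.15 / 4.15
       = 0.7590

The evidence increased P(M) from 0.5122 to 0.7590.


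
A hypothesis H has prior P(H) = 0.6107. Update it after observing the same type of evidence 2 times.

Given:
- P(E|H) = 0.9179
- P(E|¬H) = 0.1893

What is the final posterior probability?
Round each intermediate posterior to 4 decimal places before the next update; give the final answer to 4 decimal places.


Sequential Bayesian updating:

Initial prior: P(H) = 0.6107

Update 1:
  P(E) = 0.9179 × 0.6107 + 0.1893 × 0.3893 = 0.56056153 + 0.07369449 = 0.63425602
  P(H|E) = 0.56056153 / 0.63425602 = 0.8838

Update 2:
  P(E) = 0.9179 × 0.8838 + 0.1893 × 0.1162 = 0.81124002 + 0.02199666 = 0.83323668
  P(H|E) = 0.81124002 / 0.83323668 = 0.9736

Final posterior: 0.9736


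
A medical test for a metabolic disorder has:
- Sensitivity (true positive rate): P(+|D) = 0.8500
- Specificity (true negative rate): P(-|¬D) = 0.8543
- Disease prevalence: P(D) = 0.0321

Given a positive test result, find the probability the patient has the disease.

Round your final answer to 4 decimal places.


Let D = has disease, + = positive test

Given:
- P(D) = 0.0321 (prevalence)
- P(+|D) = 0.8500 (sensitivity)
- P(-|¬D) = 0.8543 (specificity)
- P(+|¬D) = 0.1457 (false positive rate = 1 - specificity)

Step 1: Find P(+)
P(+) = P(+|D)P(D) + P(+|¬D)P(¬D)
     = 0.8500 × 0.0321 + 0.1457 × 0.9679
     = 0.02728500 + 0.14102303
     = 0.16830803

Step 2: Apply Bayes' theorem for P(D|+)
P(D|+) = P(+|D)P(D) / P(+)
       = 0.02728500 / 0.16830803
       = 0.1621


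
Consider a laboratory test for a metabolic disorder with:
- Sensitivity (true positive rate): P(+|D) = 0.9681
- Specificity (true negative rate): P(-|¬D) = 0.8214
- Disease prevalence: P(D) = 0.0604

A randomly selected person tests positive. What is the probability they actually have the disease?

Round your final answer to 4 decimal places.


Let D = has disease, + = positive test

Given:
- P(D) = 0.0604 (prevalence)
- P(+|D) = 0.9681 (sensitivity)
- P(-|¬D) = 0.8214 (specificity)
- P(+|¬D) = 0.1786 (false positive rate = 1 - specificity)

Step 1: Find P(+)
P(+) = P(+|D)P(D) + P(+|¬D)P(¬D)
     = 0.9681 × 0.0604 + 0.1786 × 0.9396
     = 0.05847324 + 0.16781256
     = 0.22628580

Step 2: Apply Bayes' theorem for P(D|+)
P(D|+) = P(+|D)P(D) / P(+)
       = 0.05847324 / 0.22628580
       = 0.2584


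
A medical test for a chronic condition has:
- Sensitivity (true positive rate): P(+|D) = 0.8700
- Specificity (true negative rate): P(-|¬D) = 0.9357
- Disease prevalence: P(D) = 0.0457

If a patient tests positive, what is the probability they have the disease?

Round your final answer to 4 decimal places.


Let D = has disease, + = positive test

Given:
- P(D) = 0.0457 (prevalence)
- P(+|D) = 0.8700 (sensitivity)
- P(-|¬D) = 0.9357 (specificity)
- P(+|¬D) = 0.0643 (false positive rate = 1 - specificity)

Step 1: Find P(+)
P(+) = P(+|D)P(D) + P(+|¬D)P(¬D)
     = 0.8700 × 0.0457 + 0.0643 × 0.9543
     = 0.03975900 + 0.06136149
     = 0.10112049

Step 2: Apply Bayes' theorem for P(D|+)
P(D|+) = P(+|D)P(D) / P(+)
       = 0.03975900 / 0.10112049
       = 0.3932


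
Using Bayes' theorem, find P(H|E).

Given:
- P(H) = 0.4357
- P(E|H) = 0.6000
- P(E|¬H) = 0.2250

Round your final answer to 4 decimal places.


Bayes' theorem: P(H|E) = P(E|H) × P(H) / P(E)

Step 1: Calculate P(E) using law of total probability
P(E) = P(E|H)P(H) + P(E|¬H)P(¬H)
     = 0.6000 × 0.4357 + 0.2250 × 0.5643
     = 0.26142000 + 0.12696750
     = 0.38838750

Step 2: Apply Bayes' theorem
P(H|E) = P(E|H) × P(H) / P(E)
       = 0.26142000 / 0.38838750
       = 0.6731
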